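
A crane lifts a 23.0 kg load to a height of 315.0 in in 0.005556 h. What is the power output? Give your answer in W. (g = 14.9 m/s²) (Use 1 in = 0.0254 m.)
Convert to SI: m = 23.0 kg, h = 8.001 m, t = 20.0016 s
P = mgh/t = (23.0)(14.9)(8.001)/20.0016 = 137.1 W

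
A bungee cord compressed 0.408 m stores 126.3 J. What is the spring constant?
k = 2·PE/x² = 2·126.3/(0.408)² = 1517 N/m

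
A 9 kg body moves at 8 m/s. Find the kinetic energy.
KE = ½mv² = ½(9)(8)² = 288.0 J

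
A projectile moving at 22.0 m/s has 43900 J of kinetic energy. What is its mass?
m = 2·KE/v² = 2·43900/(22.0)² = 181.4 kg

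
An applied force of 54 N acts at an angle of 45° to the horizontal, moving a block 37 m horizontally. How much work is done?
W = F·d·cosθ = (54)(37)cos(45°) = 1413 J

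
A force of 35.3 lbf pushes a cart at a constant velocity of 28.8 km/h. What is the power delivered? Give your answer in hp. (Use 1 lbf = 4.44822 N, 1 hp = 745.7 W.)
Convert to SI: F = 157.022 N, v = 8.0 m/s
P = Fv = (157.022)(8.0) = 1256.18 W = 1.685 hp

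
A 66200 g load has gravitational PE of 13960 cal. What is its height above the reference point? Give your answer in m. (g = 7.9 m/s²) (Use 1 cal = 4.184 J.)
Convert to SI: m = 66.2 kg, PE = 58408.6 J
h = PE/(mg) = 58408.6/(66.2·7.9) = 111.7 m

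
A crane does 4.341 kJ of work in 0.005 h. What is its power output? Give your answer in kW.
Convert to SI: W = 4341.0 J, t = 18.0 s
P = W/t = 4341.0/18.0 = 241.167 W = 0.2412 kW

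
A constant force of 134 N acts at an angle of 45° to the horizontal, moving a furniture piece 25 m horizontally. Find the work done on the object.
W = F·d·cosθ = (134)(25)cos(45°) = 2369 J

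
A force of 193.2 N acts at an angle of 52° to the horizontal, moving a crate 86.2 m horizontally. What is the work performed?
W = F·d·cosθ = (193.2)(86.2)cos(52°) = 10250 J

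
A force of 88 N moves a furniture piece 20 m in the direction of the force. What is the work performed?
W = F·d = (88)(20) = 1760 J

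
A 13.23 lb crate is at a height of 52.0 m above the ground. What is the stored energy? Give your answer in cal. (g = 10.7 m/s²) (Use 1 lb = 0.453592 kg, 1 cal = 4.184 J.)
Convert to SI: m = 6.00102 kg, h = 52.0 m
PE = mgh = (6.00102)(10.7)(52.0) = 3338.97 J = 798.0 cal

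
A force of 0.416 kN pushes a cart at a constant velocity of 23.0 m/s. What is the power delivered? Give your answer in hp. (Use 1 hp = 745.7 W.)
Convert to SI: F = 416.0 N, v = 23.0 m/s
P = Fv = (416.0)(23.0) = 9568.0 W = 12.83 hp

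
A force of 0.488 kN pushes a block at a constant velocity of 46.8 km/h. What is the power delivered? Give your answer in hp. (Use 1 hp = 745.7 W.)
Convert to SI: F = 488.0 N, v = 13.0 m/s
P = Fv = (488.0)(13.0) = 6344.0 W = 8.507 hp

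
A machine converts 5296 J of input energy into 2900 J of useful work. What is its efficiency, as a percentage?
η = W_out/W_in = 2900/5296 = 54.76%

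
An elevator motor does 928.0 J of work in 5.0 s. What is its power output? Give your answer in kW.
P = W/t = 928.0/5.0 = 185.6 W = 0.1856 kW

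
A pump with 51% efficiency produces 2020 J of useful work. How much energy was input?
W_in = W_out/η = 2020/0.51 = 3961 J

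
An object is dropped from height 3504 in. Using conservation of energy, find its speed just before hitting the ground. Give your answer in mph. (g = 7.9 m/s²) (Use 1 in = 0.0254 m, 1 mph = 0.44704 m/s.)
Convert to SI: h = 89.0016 m
mgh = ½mv² ⇒ v = √(2gh) = √(2·7.9·89.0016) = 37.4997 m/s = 83.88 mph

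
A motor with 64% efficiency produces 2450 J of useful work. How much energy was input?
W_in = W_out/η = 2450/0.64 = 3828 J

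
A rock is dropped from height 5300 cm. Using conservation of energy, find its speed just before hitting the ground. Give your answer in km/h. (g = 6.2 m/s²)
Convert to SI: h = 53.0 m
mgh = ½mv² ⇒ v = √(2gh) = √(2·6.2·53.0) = 25.6359 m/s = 92.29 km/h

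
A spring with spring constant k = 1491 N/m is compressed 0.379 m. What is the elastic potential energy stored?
PE = ½kx² = ½(1491)(0.379)² = 107.1 J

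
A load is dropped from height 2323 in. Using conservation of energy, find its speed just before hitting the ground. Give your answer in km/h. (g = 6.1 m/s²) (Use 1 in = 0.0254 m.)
Convert to SI: h = 59.0042 m
mgh = ½mv² ⇒ v = √(2gh) = √(2·6.1·59.0042) = 26.83 m/s = 96.59 km/h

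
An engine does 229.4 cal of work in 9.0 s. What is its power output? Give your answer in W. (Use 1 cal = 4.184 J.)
Convert to SI: W = 959.81 J, t = 9.0 s
P = W/t = 959.81/9.0 = 106.6 W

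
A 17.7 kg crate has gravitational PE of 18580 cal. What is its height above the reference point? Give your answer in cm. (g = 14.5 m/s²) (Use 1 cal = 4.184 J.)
Convert to SI: m = 17.7 kg, PE = 77738.7 J
h = PE/(mg) = 77738.7/(17.7·14.5) = 302.898 m = 30290 cm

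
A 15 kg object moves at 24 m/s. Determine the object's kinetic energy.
KE = ½mv² = ½(15)(24)² = 4320.0 J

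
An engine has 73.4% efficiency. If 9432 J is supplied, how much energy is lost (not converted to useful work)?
W_lost = W_in(1 − η) = 9432·(1 − 0.734) = 2509 J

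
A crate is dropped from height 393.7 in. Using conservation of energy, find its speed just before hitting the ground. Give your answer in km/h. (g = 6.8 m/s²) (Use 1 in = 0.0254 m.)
Convert to SI: h = 9.99998 m
mgh = ½mv² ⇒ v = √(2gh) = √(2·6.8·9.99998) = 11.6619 m/s = 41.98 km/h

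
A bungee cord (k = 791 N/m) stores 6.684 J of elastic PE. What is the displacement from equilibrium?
x = √(2·PE/k) = √(2·6.684/791) = 0.13 m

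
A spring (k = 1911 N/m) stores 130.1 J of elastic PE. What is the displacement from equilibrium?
x = √(2·PE/k) = √(2·130.1/1911) = 0.369 m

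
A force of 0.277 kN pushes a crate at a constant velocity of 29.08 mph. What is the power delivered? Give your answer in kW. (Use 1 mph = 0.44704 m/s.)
Convert to SI: F = 277.0 N, v = 12.9999 m/s
P = Fv = (277.0)(12.9999) = 3600.98 W = 3.601 kW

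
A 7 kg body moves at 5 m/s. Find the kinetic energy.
KE = ½mv² = ½(7)(5)² = 87.5 J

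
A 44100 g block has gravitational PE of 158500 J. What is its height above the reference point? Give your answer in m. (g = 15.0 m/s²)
Convert to SI: m = 44.1 kg, PE = 158500 J
h = PE/(mg) = 158500/(44.1·15.0) = 239.6 m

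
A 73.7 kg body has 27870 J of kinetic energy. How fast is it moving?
v = √(2·KE/m) = √(2·27870/73.7) = 27.5 m/s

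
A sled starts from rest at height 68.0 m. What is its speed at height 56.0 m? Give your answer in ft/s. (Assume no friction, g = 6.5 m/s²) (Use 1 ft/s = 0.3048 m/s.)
mgh₁ = mgh₂ + ½mv² ⇒ v = √(2g(h₁−h₂)) = √(2·6.5·12.0) = 12.49 m/s = 40.98 ft/s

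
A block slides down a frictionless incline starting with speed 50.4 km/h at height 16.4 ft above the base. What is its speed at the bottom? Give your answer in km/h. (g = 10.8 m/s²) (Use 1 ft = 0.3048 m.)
Convert to SI: v₀ = 14.0 m/s, h = 4.99872 m
½mv₀² + mgh = ½mv² ⇒ v = √(v₀² + 2gh) = √(14.0² + 2·10.8·4.99872) = 17.4348 m/s = 62.77 km/h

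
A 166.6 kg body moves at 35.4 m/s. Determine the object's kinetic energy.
KE = ½mv² = ½(166.6)(35.4)² = 104400 J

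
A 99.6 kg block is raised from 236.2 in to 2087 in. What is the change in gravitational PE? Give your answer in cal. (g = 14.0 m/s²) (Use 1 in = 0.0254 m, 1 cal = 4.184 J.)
Convert to SI: m = 99.6 kg, Δh = 47.0103 m
ΔPE = mgΔh = (99.6)(14.0)(47.0103) = 65551.2 J = 15670 cal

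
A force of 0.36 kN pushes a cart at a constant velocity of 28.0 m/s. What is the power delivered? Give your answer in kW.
Convert to SI: F = 360.0 N, v = 28.0 m/s
P = Fv = (360.0)(28.0) = 10080.0 W = 10.08 kW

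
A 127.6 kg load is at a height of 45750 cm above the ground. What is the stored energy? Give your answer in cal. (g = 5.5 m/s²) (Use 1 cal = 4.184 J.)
Convert to SI: m = 127.6 kg, h = 457.5 m
PE = mgh = (127.6)(5.5)(457.5) = 321074 J = 76740 cal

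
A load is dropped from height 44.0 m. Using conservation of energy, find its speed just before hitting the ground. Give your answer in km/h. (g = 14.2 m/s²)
mgh = ½mv² ⇒ v = √(2gh) = √(2·14.2·44.0) = 35.3497 m/s = 127.3 km/h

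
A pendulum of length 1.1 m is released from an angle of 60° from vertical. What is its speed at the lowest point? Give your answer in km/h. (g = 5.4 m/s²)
h = L(1 − cosθ) = 1.1(1 − cos60°) = 0.55 m
v = √(2gh) = √(2·5.4·0.55) = 2.43721 m/s = 8.774 km/h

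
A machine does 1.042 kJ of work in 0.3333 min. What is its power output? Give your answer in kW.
Convert to SI: W = 1042.0 J, t = 19.998 s
P = W/t = 1042.0/19.998 = 52.1052 W = 0.05211 kW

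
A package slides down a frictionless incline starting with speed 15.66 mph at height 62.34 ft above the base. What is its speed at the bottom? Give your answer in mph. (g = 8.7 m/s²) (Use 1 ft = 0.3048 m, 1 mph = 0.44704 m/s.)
Convert to SI: v₀ = 7.00065 m/s, h = 19.0012 m
½mv₀² + mgh = ½mv² ⇒ v = √(v₀² + 2gh) = √(7.00065² + 2·8.7·19.0012) = 19.4841 m/s = 43.58 mph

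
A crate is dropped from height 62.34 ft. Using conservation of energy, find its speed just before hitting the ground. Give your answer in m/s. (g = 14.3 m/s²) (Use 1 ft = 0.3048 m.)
Convert to SI: h = 19.0012 m
mgh = ½mv² ⇒ v = √(2gh) = √(2·14.3·19.0012) = 23.31 m/s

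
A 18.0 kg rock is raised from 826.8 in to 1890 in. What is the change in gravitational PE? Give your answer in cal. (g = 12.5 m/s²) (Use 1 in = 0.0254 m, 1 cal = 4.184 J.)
Convert to SI: m = 18.0 kg, Δh = 27.0053 m
ΔPE = mgΔh = (18.0)(12.5)(27.0053) = 6076.19 J = 1452 cal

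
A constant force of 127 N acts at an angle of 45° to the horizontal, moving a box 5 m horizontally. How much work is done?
W = F·d·cosθ = (127)(5)cos(45°) = 449.0 J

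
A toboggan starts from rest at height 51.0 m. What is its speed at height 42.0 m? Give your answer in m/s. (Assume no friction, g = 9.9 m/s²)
mgh₁ = mgh₂ + ½mv² ⇒ v = √(2g(h₁−h₂)) = √(2·9.9·9.0) = 13.35 m/s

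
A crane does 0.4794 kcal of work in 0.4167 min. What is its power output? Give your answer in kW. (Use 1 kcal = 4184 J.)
Convert to SI: W = 2005.81 J, t = 25.002 s
P = W/t = 2005.81/25.002 = 80.226 W = 0.08023 kW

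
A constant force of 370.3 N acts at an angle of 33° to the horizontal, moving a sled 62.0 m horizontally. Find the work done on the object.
W = F·d·cosθ = (370.3)(62.0)cos(33°) = 19250 J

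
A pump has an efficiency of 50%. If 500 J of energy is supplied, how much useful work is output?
W_out = η·W_in = 0.5·500 = 250.0 J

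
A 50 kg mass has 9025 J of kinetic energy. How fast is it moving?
v = √(2·KE/m) = √(2·9025/50) = 19.0 m/s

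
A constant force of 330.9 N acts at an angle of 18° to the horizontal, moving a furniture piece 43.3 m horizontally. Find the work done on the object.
W = F·d·cosθ = (330.9)(43.3)cos(18°) = 13630 J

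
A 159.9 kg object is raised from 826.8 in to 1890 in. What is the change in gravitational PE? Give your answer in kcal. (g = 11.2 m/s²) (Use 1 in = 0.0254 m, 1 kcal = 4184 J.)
Convert to SI: m = 159.9 kg, Δh = 27.0053 m
ΔPE = mgΔh = (159.9)(11.2)(27.0053) = 48363.2 J = 11.56 kcal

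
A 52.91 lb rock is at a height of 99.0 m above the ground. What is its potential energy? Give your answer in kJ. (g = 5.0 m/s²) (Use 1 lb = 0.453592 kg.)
Convert to SI: m = 23.9996 kg, h = 99.0 m
PE = mgh = (23.9996)(5.0)(99.0) = 11879.8 J = 11.88 kJ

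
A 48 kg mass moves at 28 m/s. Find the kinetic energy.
KE = ½mv² = ½(48)(28)² = 18816.0 J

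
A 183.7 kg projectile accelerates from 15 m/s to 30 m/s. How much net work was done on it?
W = ΔKE = ½m(v₂² − v₁²) = ½(183.7)(30² − 15²) = 61998.75 J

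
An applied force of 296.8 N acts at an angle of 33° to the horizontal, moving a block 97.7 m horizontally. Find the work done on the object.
W = F·d·cosθ = (296.8)(97.7)cos(33°) = 24320 J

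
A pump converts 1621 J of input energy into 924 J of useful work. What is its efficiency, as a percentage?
η = W_out/W_in = 924/1621 = 57.0%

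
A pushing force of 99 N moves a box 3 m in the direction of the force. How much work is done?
W = F·d = (99)(3) = 297.0 J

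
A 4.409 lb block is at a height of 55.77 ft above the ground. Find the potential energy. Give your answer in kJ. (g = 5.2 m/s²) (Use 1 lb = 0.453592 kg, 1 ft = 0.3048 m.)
Convert to SI: m = 1.99989 kg, h = 16.9987 m
PE = mgh = (1.99989)(5.2)(16.9987) = 176.776 J = 0.1768 kJ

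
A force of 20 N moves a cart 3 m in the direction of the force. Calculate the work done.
W = F·d = (20)(3) = 60.0 J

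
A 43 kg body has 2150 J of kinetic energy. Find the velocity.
v = √(2·KE/m) = √(2·2150/43) = 10.0 m/s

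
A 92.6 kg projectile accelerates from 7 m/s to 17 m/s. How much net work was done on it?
W = ΔKE = ½m(v₂² − v₁²) = ½(92.6)(17² − 7²) = 11112.0 J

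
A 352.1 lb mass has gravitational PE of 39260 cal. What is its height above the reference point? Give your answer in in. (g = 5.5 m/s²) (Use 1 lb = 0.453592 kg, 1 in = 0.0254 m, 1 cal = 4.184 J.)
Convert to SI: m = 159.71 kg, PE = 164264 J
h = PE/(mg) = 164264/(159.71·5.5) = 187.003 m = 7362 in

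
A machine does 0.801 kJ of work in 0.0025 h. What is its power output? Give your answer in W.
Convert to SI: W = 801.0 J, t = 9.0 s
P = W/t = 801.0/9.0 = 89.0 W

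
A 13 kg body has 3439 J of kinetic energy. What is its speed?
v = √(2·KE/m) = √(2·3439/13) = 23.0 m/s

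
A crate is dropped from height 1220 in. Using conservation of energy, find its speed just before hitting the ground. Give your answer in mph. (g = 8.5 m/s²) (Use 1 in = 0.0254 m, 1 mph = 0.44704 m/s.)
Convert to SI: h = 30.988 m
mgh = ½mv² ⇒ v = √(2gh) = √(2·8.5·30.988) = 22.952 m/s = 51.34 mph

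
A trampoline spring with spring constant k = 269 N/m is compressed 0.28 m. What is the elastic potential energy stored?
PE = ½kx² = ½(269)(0.28)² = 10.54 J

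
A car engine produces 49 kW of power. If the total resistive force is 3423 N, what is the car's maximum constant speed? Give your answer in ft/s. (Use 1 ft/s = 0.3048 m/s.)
P = Fv ⇒ v = P/F = 49000 W/3423.0 N = 14.3149 m/s = 46.96 ft/s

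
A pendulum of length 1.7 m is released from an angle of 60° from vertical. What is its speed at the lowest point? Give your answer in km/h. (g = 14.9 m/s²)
h = L(1 − cosθ) = 1.7(1 − cos60°) = 0.85 m
v = √(2gh) = √(2·14.9·0.85) = 5.03289 m/s = 18.12 km/h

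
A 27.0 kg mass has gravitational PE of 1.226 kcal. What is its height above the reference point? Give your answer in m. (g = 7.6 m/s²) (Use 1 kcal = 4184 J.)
Convert to SI: m = 27.0 kg, PE = 5129.58 J
h = PE/(mg) = 5129.58/(27.0·7.6) = 25.0 m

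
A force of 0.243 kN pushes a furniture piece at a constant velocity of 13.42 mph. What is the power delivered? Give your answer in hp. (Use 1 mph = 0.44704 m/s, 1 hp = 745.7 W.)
Convert to SI: F = 243.0 N, v = 5.99928 m/s
P = Fv = (243.0)(5.99928) = 1457.82 W = 1.955 hp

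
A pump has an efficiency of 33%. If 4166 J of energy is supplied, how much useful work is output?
W_out = η·W_in = 0.33·4166 = 1374.78 J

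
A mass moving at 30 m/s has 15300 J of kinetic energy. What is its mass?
m = 2·KE/v² = 2·15300/(30)² = 34.0 kg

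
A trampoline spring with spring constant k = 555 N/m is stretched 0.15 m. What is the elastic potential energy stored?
PE = ½kx² = ½(555)(0.15)² = 6.244 J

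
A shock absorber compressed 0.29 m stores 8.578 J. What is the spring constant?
k = 2·PE/x² = 2·8.578/(0.29)² = 204.0 N/m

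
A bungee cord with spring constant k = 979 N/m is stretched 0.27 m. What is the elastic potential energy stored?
PE = ½kx² = ½(979)(0.27)² = 35.68 J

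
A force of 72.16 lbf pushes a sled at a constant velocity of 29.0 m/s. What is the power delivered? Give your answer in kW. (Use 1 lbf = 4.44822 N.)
Convert to SI: F = 320.984 N, v = 29.0 m/s
P = Fv = (320.984)(29.0) = 9308.52 W = 9.309 kW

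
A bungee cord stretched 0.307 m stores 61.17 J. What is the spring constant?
k = 2·PE/x² = 2·61.17/(0.307)² = 1298 N/m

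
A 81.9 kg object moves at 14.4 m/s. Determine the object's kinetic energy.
KE = ½mv² = ½(81.9)(14.4)² = 8491 J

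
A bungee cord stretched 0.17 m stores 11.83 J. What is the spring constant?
k = 2·PE/x² = 2·11.83/(0.17)² = 818.7 N/m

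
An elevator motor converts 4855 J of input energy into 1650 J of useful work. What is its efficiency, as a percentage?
η = W_out/W_in = 1650/4855 = 33.99%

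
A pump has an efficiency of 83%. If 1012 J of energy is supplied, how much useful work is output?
W_out = η·W_in = 0.83·1012 = 839.96 J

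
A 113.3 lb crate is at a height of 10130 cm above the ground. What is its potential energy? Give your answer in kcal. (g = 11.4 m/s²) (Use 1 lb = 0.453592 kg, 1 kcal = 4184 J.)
Convert to SI: m = 51.392 kg, h = 101.3 m
PE = mgh = (51.392)(11.4)(101.3) = 59348.5 J = 14.18 kcal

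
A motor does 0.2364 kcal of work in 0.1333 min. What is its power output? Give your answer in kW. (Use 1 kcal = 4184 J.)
Convert to SI: W = 989.098 J, t = 7.998 s
P = W/t = 989.098/7.998 = 123.668 W = 0.1237 kW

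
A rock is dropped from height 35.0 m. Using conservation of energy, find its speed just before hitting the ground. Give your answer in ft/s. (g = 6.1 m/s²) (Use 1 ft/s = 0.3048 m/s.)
mgh = ½mv² ⇒ v = √(2gh) = √(2·6.1·35.0) = 20.664 m/s = 67.8 ft/s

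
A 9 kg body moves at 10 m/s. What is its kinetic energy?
KE = ½mv² = ½(9)(10)² = 450.0 J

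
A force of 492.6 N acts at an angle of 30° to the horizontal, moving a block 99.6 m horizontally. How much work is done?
W = F·d·cosθ = (492.6)(99.6)cos(30°) = 42490 J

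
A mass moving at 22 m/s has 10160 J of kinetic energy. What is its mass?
m = 2·KE/v² = 2·10160/(22)² = 41.98 kg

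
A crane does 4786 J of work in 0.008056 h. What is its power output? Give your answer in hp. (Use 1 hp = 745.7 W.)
Convert to SI: W = 4786.0 J, t = 29.0016 s
P = W/t = 4786.0/29.0016 = 165.025 W = 0.2213 hp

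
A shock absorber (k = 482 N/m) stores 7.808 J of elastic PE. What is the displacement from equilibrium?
x = √(2·PE/k) = √(2·7.808/482) = 0.18 m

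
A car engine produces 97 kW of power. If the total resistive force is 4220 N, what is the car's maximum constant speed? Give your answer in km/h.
P = Fv ⇒ v = P/F = 97000 W/4220.0 N = 22.9858 m/s = 82.75 km/h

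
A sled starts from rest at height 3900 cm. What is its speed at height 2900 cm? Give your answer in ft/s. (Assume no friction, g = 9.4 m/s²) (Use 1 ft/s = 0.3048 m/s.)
Convert to SI: h₁−h₂ = 10.0 m
mgh₁ = mgh₂ + ½mv² ⇒ v = √(2g(h₁−h₂)) = √(2·9.4·10.0) = 13.7113 m/s = 44.98 ft/s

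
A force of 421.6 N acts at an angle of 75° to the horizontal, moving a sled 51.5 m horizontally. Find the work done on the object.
W = F·d·cosθ = (421.6)(51.5)cos(75°) = 5620 J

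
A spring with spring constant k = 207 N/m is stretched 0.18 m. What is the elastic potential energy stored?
PE = ½kx² = ½(207)(0.18)² = 3.353 J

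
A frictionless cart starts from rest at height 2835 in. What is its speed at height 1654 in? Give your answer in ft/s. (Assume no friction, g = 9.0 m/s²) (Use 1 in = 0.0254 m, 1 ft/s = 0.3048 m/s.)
Convert to SI: h₁−h₂ = 29.9974 m
mgh₁ = mgh₂ + ½mv² ⇒ v = √(2g(h₁−h₂)) = √(2·9.0·29.9974) = 23.2369 m/s = 76.24 ft/s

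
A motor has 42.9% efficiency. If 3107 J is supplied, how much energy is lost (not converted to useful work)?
W_lost = W_in(1 − η) = 3107·(1 − 0.429) = 1774 J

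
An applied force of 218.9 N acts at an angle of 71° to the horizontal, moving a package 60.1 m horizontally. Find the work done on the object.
W = F·d·cosθ = (218.9)(60.1)cos(71°) = 4283 J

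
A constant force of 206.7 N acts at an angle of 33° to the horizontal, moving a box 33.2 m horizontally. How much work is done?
W = F·d·cosθ = (206.7)(33.2)cos(33°) = 5755 J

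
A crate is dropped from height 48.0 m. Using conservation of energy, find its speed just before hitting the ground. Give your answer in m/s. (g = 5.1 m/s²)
mgh = ½mv² ⇒ v = √(2gh) = √(2·5.1·48.0) = 22.13 m/s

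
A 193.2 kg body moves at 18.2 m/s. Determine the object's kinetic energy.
KE = ½mv² = ½(193.2)(18.2)² = 32000 J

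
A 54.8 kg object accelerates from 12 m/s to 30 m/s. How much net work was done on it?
W = ΔKE = ½m(v₂² − v₁²) = ½(54.8)(30² − 12²) = 20714.4 J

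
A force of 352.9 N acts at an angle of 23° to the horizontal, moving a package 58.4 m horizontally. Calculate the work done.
W = F·d·cosθ = (352.9)(58.4)cos(23°) = 18970 J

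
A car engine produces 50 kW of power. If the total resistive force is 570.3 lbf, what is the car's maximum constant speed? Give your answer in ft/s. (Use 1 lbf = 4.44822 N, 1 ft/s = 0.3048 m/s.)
Convert to SI: F = 2536.82 N
P = Fv ⇒ v = P/F = 50000 W/2536.82 N = 19.7097 m/s = 64.66 ft/s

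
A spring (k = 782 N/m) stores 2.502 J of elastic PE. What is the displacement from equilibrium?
x = √(2·PE/k) = √(2·2.502/782) = 0.07999 m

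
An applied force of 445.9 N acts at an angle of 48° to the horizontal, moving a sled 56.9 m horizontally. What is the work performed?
W = F·d·cosθ = (445.9)(56.9)cos(48°) = 16980 J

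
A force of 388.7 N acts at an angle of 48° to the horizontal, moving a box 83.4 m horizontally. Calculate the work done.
W = F·d·cosθ = (388.7)(83.4)cos(48°) = 21690 J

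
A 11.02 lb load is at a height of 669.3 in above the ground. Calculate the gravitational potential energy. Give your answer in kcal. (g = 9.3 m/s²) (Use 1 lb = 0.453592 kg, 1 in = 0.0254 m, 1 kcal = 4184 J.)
Convert to SI: m = 4.99858 kg, h = 17.0002 m
PE = mgh = (4.99858)(9.3)(17.0002) = 790.286 J = 0.1889 kcal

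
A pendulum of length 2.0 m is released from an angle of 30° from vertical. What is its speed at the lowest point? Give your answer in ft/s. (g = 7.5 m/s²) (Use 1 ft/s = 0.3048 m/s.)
h = L(1 − cosθ) = 2.0(1 − cos30°) = 0.267949 m
v = √(2gh) = √(2·7.5·0.267949) = 2.0048 m/s = 6.577 ft/s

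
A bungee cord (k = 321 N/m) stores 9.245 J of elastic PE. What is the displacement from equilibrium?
x = √(2·PE/k) = √(2·9.245/321) = 0.24 m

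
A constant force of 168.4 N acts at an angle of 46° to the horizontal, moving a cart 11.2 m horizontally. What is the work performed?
W = F·d·cosθ = (168.4)(11.2)cos(46°) = 1310 J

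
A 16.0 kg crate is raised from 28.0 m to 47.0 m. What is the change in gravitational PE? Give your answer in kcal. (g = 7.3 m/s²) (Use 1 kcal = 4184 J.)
ΔPE = mgΔh = (16.0)(7.3)(19.0) = 2219.2 J = 0.5304 kcal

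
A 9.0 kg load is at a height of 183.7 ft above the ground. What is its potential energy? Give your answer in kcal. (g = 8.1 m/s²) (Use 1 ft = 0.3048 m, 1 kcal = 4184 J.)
Convert to SI: m = 9.0 kg, h = 55.9918 m
PE = mgh = (9.0)(8.1)(55.9918) = 4081.8 J = 0.9756 kcal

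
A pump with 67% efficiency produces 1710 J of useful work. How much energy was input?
W_in = W_out/η = 1710/0.67 = 2552 J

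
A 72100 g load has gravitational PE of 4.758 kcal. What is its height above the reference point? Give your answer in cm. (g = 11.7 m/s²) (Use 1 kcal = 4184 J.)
Convert to SI: m = 72.1 kg, PE = 19907.5 J
h = PE/(mg) = 19907.5/(72.1·11.7) = 23.5991 m = 2360 cm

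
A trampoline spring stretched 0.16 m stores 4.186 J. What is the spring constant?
k = 2·PE/x² = 2·4.186/(0.16)² = 327.0 N/m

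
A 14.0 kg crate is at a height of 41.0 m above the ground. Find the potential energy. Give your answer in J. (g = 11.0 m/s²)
PE = mgh = (14.0)(11.0)(41.0) = 6314 J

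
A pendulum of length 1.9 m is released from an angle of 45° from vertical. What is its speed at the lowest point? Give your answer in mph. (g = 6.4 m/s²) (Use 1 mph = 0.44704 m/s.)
h = L(1 − cosθ) = 1.9(1 − cos45°) = 0.556497 m
v = √(2gh) = √(2·6.4·0.556497) = 2.66893 m/s = 5.97 mph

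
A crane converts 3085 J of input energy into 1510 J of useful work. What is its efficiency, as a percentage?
η = W_out/W_in = 1510/3085 = 48.95%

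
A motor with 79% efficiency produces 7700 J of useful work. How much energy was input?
W_in = W_out/η = 7700/0.79 = 9747 J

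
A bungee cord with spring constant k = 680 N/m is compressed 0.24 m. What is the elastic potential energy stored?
PE = ½kx² = ½(680)(0.24)² = 19.58 J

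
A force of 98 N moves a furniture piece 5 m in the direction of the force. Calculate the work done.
W = F·d = (98)(5) = 490.0 J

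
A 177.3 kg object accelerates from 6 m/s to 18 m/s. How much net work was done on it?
W = ΔKE = ½m(v₂² − v₁²) = ½(177.3)(18² − 6²) = 25531.2 J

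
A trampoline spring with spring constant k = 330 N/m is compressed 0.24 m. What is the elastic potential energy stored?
PE = ½kx² = ½(330)(0.24)² = 9.504 J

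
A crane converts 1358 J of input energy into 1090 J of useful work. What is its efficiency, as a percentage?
η = W_out/W_in = 1090/1358 = 80.27%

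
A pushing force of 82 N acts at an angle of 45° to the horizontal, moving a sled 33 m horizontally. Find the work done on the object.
W = F·d·cosθ = (82)(33)cos(45°) = 1913 J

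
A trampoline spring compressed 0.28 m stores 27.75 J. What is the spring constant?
k = 2·PE/x² = 2·27.75/(0.28)² = 707.9 N/m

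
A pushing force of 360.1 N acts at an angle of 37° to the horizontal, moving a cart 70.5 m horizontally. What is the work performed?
W = F·d·cosθ = (360.1)(70.5)cos(37°) = 20270 J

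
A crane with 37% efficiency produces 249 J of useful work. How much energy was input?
W_in = W_out/η = 249/0.37 = 673.0 J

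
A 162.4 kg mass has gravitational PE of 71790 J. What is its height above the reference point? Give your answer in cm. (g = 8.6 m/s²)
h = PE/(mg) = 71790.0/(162.4·8.6) = 51.4019 m = 5140 cm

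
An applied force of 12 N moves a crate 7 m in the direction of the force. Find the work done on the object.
W = F·d = (12)(7) = 84.0 J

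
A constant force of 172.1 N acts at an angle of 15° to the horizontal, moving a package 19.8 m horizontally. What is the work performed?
W = F·d·cosθ = (172.1)(19.8)cos(15°) = 3291 J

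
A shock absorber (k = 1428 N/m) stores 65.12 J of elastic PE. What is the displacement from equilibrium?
x = √(2·PE/k) = √(2·65.12/1428) = 0.302 m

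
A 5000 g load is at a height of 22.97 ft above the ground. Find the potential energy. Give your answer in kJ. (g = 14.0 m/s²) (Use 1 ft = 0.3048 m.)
Convert to SI: m = 5.0 kg, h = 7.00126 m
PE = mgh = (5.0)(14.0)(7.00126) = 490.088 J = 0.4901 kJ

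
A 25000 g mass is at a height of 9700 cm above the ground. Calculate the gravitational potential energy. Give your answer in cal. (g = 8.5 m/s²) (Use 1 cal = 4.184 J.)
Convert to SI: m = 25.0 kg, h = 97.0 m
PE = mgh = (25.0)(8.5)(97.0) = 20612.5 J = 4927 cal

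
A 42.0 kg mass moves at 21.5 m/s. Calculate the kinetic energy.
KE = ½mv² = ½(42.0)(21.5)² = 9707 J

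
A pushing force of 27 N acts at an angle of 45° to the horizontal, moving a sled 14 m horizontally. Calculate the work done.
W = F·d·cosθ = (27)(14)cos(45°) = 267.3 J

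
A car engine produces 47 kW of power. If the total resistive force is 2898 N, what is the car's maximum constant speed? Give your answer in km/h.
P = Fv ⇒ v = P/F = 47000 W/2898.0 N = 16.2181 m/s = 58.39 km/h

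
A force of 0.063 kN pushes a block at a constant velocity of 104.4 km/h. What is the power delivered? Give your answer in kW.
Convert to SI: F = 63.0 N, v = 29.0 m/s
P = Fv = (63.0)(29.0) = 1827.0 W = 1.827 kW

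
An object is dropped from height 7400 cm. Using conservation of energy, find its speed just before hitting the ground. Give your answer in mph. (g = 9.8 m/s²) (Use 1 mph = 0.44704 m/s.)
Convert to SI: h = 74.0 m
mgh = ½mv² ⇒ v = √(2gh) = √(2·9.8·74.0) = 38.0841 m/s = 85.19 mph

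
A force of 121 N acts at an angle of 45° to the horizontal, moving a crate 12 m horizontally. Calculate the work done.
W = F·d·cosθ = (121)(12)cos(45°) = 1027 J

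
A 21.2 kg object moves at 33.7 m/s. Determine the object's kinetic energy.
KE = ½mv² = ½(21.2)(33.7)² = 12040 J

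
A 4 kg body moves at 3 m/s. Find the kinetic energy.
KE = ½mv² = ½(4)(3)² = 18.0 J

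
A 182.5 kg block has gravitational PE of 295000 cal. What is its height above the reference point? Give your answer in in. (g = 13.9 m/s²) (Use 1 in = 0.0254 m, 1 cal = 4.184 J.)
Convert to SI: m = 182.5 kg, PE = 1234280 J
h = PE/(mg) = 1234280/(182.5·13.9) = 486.56 m = 19160 in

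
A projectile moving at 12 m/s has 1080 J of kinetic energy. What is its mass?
m = 2·KE/v² = 2·1080/(12)² = 15.0 kg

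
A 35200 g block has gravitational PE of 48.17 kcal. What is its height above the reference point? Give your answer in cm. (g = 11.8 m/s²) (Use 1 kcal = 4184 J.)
Convert to SI: m = 35.2 kg, PE = 201543 J
h = PE/(mg) = 201543/(35.2·11.8) = 485.226 m = 48520 cm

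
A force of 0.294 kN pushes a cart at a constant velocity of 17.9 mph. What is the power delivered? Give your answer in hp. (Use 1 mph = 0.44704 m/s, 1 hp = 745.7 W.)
Convert to SI: F = 294.0 N, v = 8.00202 m/s
P = Fv = (294.0)(8.00202) = 2352.59 W = 3.155 hp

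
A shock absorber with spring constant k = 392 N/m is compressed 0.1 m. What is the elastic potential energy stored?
PE = ½kx² = ½(392)(0.1)² = 1.96 J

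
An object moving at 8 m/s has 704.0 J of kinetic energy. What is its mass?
m = 2·KE/v² = 2·704.0/(8)² = 22.0 kg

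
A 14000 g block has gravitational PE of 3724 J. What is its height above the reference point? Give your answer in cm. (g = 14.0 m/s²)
Convert to SI: m = 14.0 kg, PE = 3724.0 J
h = PE/(mg) = 3724.0/(14.0·14.0) = 19.0 m = 1900 cm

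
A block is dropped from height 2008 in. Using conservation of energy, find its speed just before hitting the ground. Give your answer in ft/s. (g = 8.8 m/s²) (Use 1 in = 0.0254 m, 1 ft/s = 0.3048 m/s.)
Convert to SI: h = 51.0032 m
mgh = ½mv² ⇒ v = √(2gh) = √(2·8.8·51.0032) = 29.9609 m/s = 98.3 ft/s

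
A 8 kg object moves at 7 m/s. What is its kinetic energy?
KE = ½mv² = ½(8)(7)² = 196.0 J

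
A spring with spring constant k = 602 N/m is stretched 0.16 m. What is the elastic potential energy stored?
PE = ½kx² = ½(602)(0.16)² = 7.706 J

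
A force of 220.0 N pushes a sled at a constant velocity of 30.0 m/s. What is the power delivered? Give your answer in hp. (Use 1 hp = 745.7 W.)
P = Fv = (220.0)(30.0) = 6600.0 W = 8.851 hp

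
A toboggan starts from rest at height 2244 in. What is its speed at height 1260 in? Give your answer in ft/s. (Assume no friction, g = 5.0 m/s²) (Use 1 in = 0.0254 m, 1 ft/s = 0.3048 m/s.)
Convert to SI: h₁−h₂ = 24.9936 m
mgh₁ = mgh₂ + ½mv² ⇒ v = √(2g(h₁−h₂)) = √(2·5.0·24.9936) = 15.8094 m/s = 51.87 ft/s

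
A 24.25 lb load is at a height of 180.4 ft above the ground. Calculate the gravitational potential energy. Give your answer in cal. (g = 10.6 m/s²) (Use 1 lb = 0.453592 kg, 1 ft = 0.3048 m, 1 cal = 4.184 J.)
Convert to SI: m = 10.9996 kg, h = 54.9859 m
PE = mgh = (10.9996)(10.6)(54.9859) = 6411.13 J = 1532 cal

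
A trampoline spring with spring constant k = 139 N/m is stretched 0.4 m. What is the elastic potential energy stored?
PE = ½kx² = ½(139)(0.4)² = 11.12 J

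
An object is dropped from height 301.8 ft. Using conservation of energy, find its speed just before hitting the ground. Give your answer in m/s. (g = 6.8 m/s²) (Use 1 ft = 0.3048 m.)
Convert to SI: h = 91.9886 m
mgh = ½mv² ⇒ v = √(2gh) = √(2·6.8·91.9886) = 35.37 m/s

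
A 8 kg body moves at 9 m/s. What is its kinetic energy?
KE = ½mv² = ½(8)(9)² = 324.0 J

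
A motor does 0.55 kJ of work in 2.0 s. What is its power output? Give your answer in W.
Convert to SI: W = 550.0 J, t = 2.0 s
P = W/t = 550.0/2.0 = 275.0 W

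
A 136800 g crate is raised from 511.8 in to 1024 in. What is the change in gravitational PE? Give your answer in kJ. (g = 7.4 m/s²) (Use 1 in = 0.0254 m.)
Convert to SI: m = 136.8 kg, Δh = 13.0099 m
ΔPE = mgΔh = (136.8)(7.4)(13.0099) = 13170.2 J = 13.17 kJ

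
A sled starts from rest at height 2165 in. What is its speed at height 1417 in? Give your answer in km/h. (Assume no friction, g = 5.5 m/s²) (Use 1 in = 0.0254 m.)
Convert to SI: h₁−h₂ = 18.9992 m
mgh₁ = mgh₂ + ½mv² ⇒ v = √(2g(h₁−h₂)) = √(2·5.5·18.9992) = 14.4565 m/s = 52.04 km/h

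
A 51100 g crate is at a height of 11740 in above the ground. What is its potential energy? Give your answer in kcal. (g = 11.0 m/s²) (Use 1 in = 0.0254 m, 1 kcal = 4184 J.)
Convert to SI: m = 51.1 kg, h = 298.196 m
PE = mgh = (51.1)(11.0)(298.196) = 167616 J = 40.06 kcal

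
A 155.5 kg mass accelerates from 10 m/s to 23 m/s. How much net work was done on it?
W = ΔKE = ½m(v₂² − v₁²) = ½(155.5)(23² − 10²) = 33354.75 J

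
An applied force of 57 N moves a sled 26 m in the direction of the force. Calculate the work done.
W = F·d = (57)(26) = 1482 J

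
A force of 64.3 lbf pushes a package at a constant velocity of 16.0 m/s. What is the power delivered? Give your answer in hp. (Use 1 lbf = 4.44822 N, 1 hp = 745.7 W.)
Convert to SI: F = 286.021 N, v = 16.0 m/s
P = Fv = (286.021)(16.0) = 4576.33 W = 6.137 hp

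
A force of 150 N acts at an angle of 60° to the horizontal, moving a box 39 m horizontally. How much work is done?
W = F·d·cosθ = (150)(39)cos(60°) = 2925 J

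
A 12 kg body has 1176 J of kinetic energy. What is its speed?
v = √(2·KE/m) = √(2·1176/12) = 14.0 m/s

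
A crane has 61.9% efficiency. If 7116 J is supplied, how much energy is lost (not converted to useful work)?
W_lost = W_in(1 − η) = 7116·(1 − 0.619) = 2711 J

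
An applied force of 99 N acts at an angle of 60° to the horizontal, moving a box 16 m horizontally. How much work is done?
W = F·d·cosθ = (99)(16)cos(60°) = 792.0 J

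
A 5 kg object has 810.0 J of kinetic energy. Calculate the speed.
v = √(2·KE/m) = √(2·810.0/5) = 18.0 m/s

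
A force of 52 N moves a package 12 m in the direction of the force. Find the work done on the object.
W = F·d = (52)(12) = 624.0 J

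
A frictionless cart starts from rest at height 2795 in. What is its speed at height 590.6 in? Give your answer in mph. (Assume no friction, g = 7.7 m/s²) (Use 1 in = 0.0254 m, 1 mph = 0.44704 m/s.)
Convert to SI: h₁−h₂ = 55.9918 m
mgh₁ = mgh₂ + ½mv² ⇒ v = √(2g(h₁−h₂)) = √(2·7.7·55.9918) = 29.3645 m/s = 65.69 mph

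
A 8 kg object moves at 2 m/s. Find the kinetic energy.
KE = ½mv² = ½(8)(2)² = 16.0 J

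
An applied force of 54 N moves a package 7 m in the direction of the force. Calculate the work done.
W = F·d = (54)(7) = 378.0 J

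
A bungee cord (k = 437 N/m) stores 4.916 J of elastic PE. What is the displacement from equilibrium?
x = √(2·PE/k) = √(2·4.916/437) = 0.15 m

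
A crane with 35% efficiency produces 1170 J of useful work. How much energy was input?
W_in = W_out/η = 1170/0.35 = 3343 J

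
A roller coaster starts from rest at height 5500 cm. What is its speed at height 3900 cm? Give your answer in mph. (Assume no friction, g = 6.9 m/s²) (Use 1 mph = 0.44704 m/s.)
Convert to SI: h₁−h₂ = 16.0 m
mgh₁ = mgh₂ + ½mv² ⇒ v = √(2g(h₁−h₂)) = √(2·6.9·16.0) = 14.8593 m/s = 33.24 mph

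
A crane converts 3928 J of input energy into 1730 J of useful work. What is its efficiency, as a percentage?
η = W_out/W_in = 1730/3928 = 44.04%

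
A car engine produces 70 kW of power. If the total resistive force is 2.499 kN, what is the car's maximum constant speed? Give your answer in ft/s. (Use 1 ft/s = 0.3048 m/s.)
Convert to SI: F = 2499.0 N
P = Fv ⇒ v = P/F = 70000 W/2499.0 N = 28.0112 m/s = 91.9 ft/s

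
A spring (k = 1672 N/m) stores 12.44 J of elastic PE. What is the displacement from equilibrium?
x = √(2·PE/k) = √(2·12.44/1672) = 0.122 m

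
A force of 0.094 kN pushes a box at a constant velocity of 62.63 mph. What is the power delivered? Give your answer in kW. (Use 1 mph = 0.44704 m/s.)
Convert to SI: F = 94.0 N, v = 27.9981 m/s
P = Fv = (94.0)(27.9981) = 2631.82 W = 2.632 kW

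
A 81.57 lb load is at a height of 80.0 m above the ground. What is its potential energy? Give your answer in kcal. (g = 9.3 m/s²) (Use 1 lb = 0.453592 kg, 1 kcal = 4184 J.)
Convert to SI: m = 36.9995 kg, h = 80.0 m
PE = mgh = (36.9995)(9.3)(80.0) = 27527.6 J = 6.579 kcal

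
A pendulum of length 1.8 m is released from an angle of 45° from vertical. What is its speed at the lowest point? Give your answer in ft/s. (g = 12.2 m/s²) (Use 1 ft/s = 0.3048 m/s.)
h = L(1 − cosθ) = 1.8(1 − cos45°) = 0.527208 m
v = √(2gh) = √(2·12.2·0.527208) = 3.58662 m/s = 11.77 ft/s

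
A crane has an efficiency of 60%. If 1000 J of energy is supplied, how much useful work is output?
W_out = η·W_in = 0.6·1000 = 600.0 J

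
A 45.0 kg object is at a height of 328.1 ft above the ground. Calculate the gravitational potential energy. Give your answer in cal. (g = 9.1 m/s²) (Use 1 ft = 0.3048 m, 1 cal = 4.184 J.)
Convert to SI: m = 45.0 kg, h = 100.005 m
PE = mgh = (45.0)(9.1)(100.005) = 40952.0 J = 9788 cal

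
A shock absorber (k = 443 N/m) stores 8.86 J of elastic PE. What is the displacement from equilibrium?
x = √(2·PE/k) = √(2·8.86/443) = 0.2 m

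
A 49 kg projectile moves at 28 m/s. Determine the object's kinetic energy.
KE = ½mv² = ½(49)(28)² = 19208.0 J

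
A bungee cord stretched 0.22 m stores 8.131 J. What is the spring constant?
k = 2·PE/x² = 2·8.131/(0.22)² = 336.0 N/m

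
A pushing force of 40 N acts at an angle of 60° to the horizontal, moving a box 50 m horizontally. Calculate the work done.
W = F·d·cosθ = (40)(50)cos(60°) = 1000 J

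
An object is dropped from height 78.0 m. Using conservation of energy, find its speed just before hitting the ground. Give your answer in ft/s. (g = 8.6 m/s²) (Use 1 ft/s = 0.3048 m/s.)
mgh = ½mv² ⇒ v = √(2gh) = √(2·8.6·78.0) = 36.6279 m/s = 120.2 ft/s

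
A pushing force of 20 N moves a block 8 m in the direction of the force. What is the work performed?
W = F·d = (20)(8) = 160.0 J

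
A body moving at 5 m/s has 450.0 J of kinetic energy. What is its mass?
m = 2·KE/v² = 2·450.0/(5)² = 36.0 kg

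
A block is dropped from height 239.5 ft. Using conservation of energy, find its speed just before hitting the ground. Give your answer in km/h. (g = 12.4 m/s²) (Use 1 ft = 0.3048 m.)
Convert to SI: h = 72.9996 m
mgh = ½mv² ⇒ v = √(2gh) = √(2·12.4·72.9996) = 42.5487 m/s = 153.2 km/h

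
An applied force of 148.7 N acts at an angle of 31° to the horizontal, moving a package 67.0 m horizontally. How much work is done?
W = F·d·cosθ = (148.7)(67.0)cos(31°) = 8540 J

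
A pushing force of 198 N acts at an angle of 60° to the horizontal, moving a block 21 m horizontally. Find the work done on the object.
W = F·d·cosθ = (198)(21)cos(60°) = 2079 J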